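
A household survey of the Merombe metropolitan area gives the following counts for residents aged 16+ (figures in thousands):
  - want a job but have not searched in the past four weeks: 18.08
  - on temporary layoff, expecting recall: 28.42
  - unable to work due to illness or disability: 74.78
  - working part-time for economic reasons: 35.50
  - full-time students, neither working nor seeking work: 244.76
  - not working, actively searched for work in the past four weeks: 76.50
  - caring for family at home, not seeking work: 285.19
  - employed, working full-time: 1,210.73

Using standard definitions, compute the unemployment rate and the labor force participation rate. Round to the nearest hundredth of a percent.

Unemployment rate ≈ 7.77%; labor force participation rate ≈ 68.45%.

Employed = 35.50 + 1,210.73 = 1,246.23 thousand (anyone who worked, including part-time for economic reasons, counts as employed).
Unemployed = 28.42 + 76.50 = 104.92 thousand (jobless and actively searching, or on temporary layoff).
Labor force = 1,246.23 + 104.92 = 1,351.15 thousand.
Not in labor force = 18.08 + 74.78 + 244.76 + 285.19 = 622.81 thousand (those not working and not actively searching are outside the labor force — including those who want a job but have given up searching).
Civilian working-age population = 1,351.15 + 622.81 = 1,973.96 thousand.
Unemployment rate = 104.92 / 1,351.15 = 7.77%.
Labor force participation rate = 1,351.15 / 1,973.96 = 68.45%.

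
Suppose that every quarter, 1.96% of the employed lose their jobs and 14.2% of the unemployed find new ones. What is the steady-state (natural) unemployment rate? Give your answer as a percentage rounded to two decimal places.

At steady state the flows balance: s·E = f·U, so U/(E+U) = s/(s+f).
u* = 1.96 / (1.96 + 14.2) = 1.96 / 16.16 = 12.13%.

Steady-state unemployment rate ≈ 12.13%.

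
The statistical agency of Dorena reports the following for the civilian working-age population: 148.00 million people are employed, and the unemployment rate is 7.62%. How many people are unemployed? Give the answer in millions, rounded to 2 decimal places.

Let U be the number unemployed. The labor force is E + U, and U/(E+U) = 0.0762.
So U = 0.0762 × 148.00 / (1 − 0.0762) = 11.2776 / 0.9238 ≈ 12.21 million.

About 12.21 million are unemployed.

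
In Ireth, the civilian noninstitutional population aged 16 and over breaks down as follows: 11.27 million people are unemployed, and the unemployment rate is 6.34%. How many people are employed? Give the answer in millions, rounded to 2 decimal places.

Labor force = U / u = 11.27 / 0.0634 ≈ 177.76 million.
Employed = labor force − unemployed = 177.76 − 11.27 = 166.49 million.

About 166.49 million are employed.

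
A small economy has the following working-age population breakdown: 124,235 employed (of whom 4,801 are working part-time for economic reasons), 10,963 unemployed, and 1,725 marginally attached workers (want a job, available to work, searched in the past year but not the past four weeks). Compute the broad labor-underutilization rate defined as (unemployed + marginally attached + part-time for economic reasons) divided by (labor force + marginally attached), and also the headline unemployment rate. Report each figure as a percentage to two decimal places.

Labor force = 124,235 + 10,963 = 135,198.
Numerator = 10,963 + 1,725 + 4,801 = 17,489.
Denominator = 135,198 + 1,725 = 136,923.
Broad rate = 17,489 / 136,923 = 12.77%.
Headline unemployment rate = 10,963 / 135,198 = 8.11%.

Broad underutilization rate ≈ 12.77%; headline unemployment rate ≈ 8.11%.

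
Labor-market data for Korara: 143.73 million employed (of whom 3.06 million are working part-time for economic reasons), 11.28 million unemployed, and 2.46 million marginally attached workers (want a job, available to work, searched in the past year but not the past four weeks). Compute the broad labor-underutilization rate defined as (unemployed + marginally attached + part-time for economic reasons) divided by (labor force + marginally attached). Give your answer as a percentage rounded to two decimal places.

Broad underutilization rate ≈ 10.67%.

Labor force = 143.73 + 11.28 = 155.01 million.
Numerator = 11.28 + 2.46 + 3.06 = 16.80 million.
Denominator = 155.01 + 2.46 = 157.47 million.
Broad rate = 16.80 / 157.47 = 10.67%.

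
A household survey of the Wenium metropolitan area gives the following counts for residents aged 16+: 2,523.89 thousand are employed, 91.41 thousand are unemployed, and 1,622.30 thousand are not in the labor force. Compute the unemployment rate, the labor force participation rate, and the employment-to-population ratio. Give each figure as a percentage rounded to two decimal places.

Unemployment rate ≈ 3.50%; labor force participation rate ≈ 61.72%; employment-population ratio ≈ 59.56%.

Labor force = employed + unemployed = 2,523.89 + 91.41 = 2,615.30 thousand.
Working-age population = 2,615.30 + 1,622.30 = 4,237.60 thousand.
Unemployment rate = 91.41 / 2,615.30 = 3.50%.
Labor force participation rate = 2,615.30 / 4,237.60 = 61.72%.
Employment-population ratio = 2,523.89 / 4,237.60 = 59.56%.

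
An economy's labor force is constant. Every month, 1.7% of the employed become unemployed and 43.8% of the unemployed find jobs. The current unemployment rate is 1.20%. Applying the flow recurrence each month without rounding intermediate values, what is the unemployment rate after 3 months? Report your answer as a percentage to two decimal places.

With a fixed labor force, u_{t+1} = u_t + s·(1−u_t) − f·u_t = u_t·(1−s−f) + s.
Here 1−s−f = 0.545 and s = 0.017.
u_1 = 0.012000 × 0.545 + 0.017 = 0.023540.
u_2 = 0.023540 × 0.545 + 0.017 = 0.029829.
u_3 = 0.029829 × 0.545 + 0.017 = 0.033257.

Unemployment rate after three months ≈ 3.33%.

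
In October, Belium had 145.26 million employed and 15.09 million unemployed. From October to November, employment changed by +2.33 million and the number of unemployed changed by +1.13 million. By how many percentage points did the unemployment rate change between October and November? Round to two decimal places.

The unemployment rate changed by +0.49 percentage points.

October: labor force = 145.26 + 15.09 = 160.35; u = 15.09/160.35 = 9.41%.
November: labor force = 147.59 + 16.22 = 163.81; u = 16.22/163.81 = 9.90%.
Change = 9.90% − 9.41% = +0.49 pp.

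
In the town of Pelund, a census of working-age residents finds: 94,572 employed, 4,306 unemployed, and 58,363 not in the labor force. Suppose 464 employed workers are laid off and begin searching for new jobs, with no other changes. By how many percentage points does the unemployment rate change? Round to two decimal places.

The unemployment rate changes by +0.47 percentage points.

Initially, labor force = 94,572 + 4,306 = 98,878, so u = 4,306/98,878 = 4.35%.
After the change, employed falls and unemployed rises by 464; labor force unchanged → E = 94,108, U = 4,770, labor force = 98,878.
New unemployment rate = 4,770 / 98,878 = 4.82%.
Change = 4.82% − 4.35% = +0.47 percentage points.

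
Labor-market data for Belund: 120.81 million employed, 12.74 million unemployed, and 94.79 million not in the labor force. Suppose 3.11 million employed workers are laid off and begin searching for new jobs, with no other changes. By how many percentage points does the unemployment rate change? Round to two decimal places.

Initially, labor force = 120.81 + 12.74 = 133.55 million, so u = 12.74/133.55 = 9.54%.
After the change, employed falls and unemployed rises by 3.11; labor force unchanged → E = 117.70, U = 15.85, labor force = 133.55 million.
New unemployment rate = 15.85 / 133.55 = 11.87%.
Change = 11.87% − 9.54% = +2.33 percentage points.

The unemployment rate changes by +2.33 percentage points.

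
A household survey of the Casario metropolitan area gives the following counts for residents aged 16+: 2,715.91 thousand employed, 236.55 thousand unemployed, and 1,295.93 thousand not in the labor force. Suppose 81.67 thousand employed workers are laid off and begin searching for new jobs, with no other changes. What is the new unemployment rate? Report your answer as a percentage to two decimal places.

Initially, labor force = 2,715.91 + 236.55 = 2,952.46 thousand, so u = 236.55/2,952.46 = 8.01%.
After the change, employed falls and unemployed rises by 81.67; labor force unchanged → E = 2,634.24, U = 318.22, labor force = 2,952.46 thousand.
New unemployment rate = 318.22 / 2,952.46 = 10.78%.

New unemployment rate ≈ 10.78%.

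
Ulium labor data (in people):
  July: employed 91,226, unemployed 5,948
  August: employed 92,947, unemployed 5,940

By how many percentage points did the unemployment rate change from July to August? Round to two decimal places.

July: labor force = 91,226 + 5,948 = 97,174; u = 5,948/97,174 = 6.12%.
August: labor force = 92,947 + 5,940 = 98,887; u = 5,940/98,887 = 6.01%.
Change = 6.01% − 6.12% = −0.11 pp.

The unemployment rate changed by −0.11 percentage points.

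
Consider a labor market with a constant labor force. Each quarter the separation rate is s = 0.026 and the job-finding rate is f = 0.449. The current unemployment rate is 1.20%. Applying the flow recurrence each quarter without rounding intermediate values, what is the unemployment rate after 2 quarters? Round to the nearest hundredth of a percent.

With a fixed labor force, u_{t+1} = u_t + s·(1−u_t) − f·u_t = u_t·(1−s−f) + s.
Here 1−s−f = 0.525 and s = 0.026.
u_1 = 0.012000 × 0.525 + 0.026 = 0.032300.
u_2 = 0.032300 × 0.525 + 0.026 = 0.042957.

Unemployment rate after two quarters ≈ 4.30%.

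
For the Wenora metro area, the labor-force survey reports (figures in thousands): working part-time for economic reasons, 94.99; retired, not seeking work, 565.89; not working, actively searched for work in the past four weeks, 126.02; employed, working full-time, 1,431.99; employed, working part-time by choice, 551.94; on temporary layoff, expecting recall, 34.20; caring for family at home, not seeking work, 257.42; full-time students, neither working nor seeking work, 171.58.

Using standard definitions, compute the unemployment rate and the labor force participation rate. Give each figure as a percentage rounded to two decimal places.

Unemployment rate ≈ 7.16%; labor force participation rate ≈ 69.24%.

Employed = 94.99 + 1,431.99 + 551.94 = 2,078.92 thousand (anyone who worked, including part-time for economic reasons, counts as employed).
Unemployed = 126.02 + 34.20 = 160.22 thousand (jobless and actively searching, or on temporary layoff).
Labor force = 2,078.92 + 160.22 = 2,239.14 thousand.
Not in labor force = 565.89 + 257.42 + 171.58 = 994.89 thousand (those not working and not actively searching are outside the labor force).
Civilian working-age population = 2,239.14 + 994.89 = 3,234.03 thousand.
Unemployment rate = 160.22 / 2,239.14 = 7.16%.
Labor force participation rate = 2,239.14 / 3,234.03 = 69.24%.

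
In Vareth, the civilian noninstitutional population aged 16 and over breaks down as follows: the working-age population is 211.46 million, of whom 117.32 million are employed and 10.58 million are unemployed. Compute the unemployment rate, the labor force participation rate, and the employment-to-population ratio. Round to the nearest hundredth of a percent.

Labor force = employed + unemployed = 117.32 + 10.58 = 127.90 million.
Unemployment rate = 10.58 / 127.90 = 8.27%.
Labor force participation rate = 127.90 / 211.46 = 60.48%.
Employment-population ratio = 117.32 / 211.46 = 55.48%.

Unemployment rate ≈ 8.27%; labor force participation rate ≈ 60.48%; employment-population ratio ≈ 55.48%.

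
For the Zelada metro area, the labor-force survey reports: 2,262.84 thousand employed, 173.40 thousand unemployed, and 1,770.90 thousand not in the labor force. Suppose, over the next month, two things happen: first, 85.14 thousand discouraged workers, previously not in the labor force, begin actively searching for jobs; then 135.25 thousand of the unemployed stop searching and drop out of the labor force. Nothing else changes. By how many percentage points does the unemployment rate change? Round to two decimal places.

The unemployment rate changes by −1.95 percentage points.

Initially, labor force = 2,262.84 + 173.40 = 2,436.24 thousand, so u = 173.40/2,436.24 = 7.12%.
After the first change, unemployed and labor force both rise by 85.14 → E = 2,262.84, U = 258.54, labor force = 2,521.38 thousand.
After the second change, unemployed and labor force both fall by 135.25 → E = 2,262.84, U = 123.29, labor force = 2,386.13 thousand.
New unemployment rate = 123.29 / 2,386.13 = 5.17%.
Change = 5.17% − 7.12% = −1.95 percentage points.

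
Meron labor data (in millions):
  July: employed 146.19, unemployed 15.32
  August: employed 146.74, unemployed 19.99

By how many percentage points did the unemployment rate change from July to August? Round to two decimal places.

The unemployment rate changed by +2.50 percentage points.

July: labor force = 146.19 + 15.32 = 161.51; u = 15.32/161.51 = 9.49%.
August: labor force = 146.74 + 19.99 = 166.73; u = 19.99/166.73 = 11.99%.
Change = 11.99% − 9.49% = +2.50 pp.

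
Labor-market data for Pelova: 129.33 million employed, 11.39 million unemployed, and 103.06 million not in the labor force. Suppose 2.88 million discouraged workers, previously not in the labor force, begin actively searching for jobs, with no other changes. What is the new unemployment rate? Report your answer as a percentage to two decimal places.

Initially, labor force = 129.33 + 11.39 = 140.72 million, so u = 11.39/140.72 = 8.09%.
After the change, unemployed and labor force both rise by 2.88 → E = 129.33, U = 14.27, labor force = 143.60 million.
New unemployment rate = 14.27 / 143.60 = 9.94%.

New unemployment rate ≈ 9.94%.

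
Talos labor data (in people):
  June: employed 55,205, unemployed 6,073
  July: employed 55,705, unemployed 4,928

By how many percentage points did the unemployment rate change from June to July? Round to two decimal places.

The unemployment rate changed by −1.78 percentage points.

June: labor force = 55,205 + 6,073 = 61,278; u = 6,073/61,278 = 9.91%.
July: labor force = 55,705 + 4,928 = 60,633; u = 4,928/60,633 = 8.13%.
Change = 8.13% − 9.91% = −1.78 pp.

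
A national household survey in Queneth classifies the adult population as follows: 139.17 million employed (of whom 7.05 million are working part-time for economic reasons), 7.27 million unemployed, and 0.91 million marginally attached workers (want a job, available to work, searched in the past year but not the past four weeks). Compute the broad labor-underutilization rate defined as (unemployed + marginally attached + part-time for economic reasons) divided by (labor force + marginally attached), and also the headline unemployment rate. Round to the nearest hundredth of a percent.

Labor force = 139.17 + 7.27 = 146.44 million.
Numerator = 7.27 + 0.91 + 7.05 = 15.23 million.
Denominator = 146.44 + 0.91 = 147.35 million.
Broad rate = 15.23 / 147.35 = 10.34%.
Headline unemployment rate = 7.27 / 146.44 = 4.96%.

Broad underutilization rate ≈ 10.34%; headline unemployment rate ≈ 4.96%.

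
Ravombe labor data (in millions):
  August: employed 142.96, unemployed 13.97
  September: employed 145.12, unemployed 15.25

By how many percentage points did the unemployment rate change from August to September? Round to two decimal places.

The unemployment rate changed by +0.61 percentage points.

August: labor force = 142.96 + 13.97 = 156.93; u = 13.97/156.93 = 8.90%.
September: labor force = 145.12 + 15.25 = 160.37; u = 15.25/160.37 = 9.51%.
Change = 9.51% − 8.90% = +0.61 pp.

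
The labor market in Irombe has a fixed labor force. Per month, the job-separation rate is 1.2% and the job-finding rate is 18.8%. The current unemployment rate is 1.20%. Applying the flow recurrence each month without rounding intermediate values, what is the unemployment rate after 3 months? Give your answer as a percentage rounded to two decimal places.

With a fixed labor force, u_{t+1} = u_t + s·(1−u_t) − f·u_t = u_t·(1−s−f) + s.
Here 1−s−f = 0.800 and s = 0.012.
u_1 = 0.012000 × 0.800 + 0.012 = 0.021600.
u_2 = 0.021600 × 0.800 + 0.012 = 0.029280.
u_3 = 0.029280 × 0.800 + 0.012 = 0.035424.

Unemployment rate after three months ≈ 3.54%.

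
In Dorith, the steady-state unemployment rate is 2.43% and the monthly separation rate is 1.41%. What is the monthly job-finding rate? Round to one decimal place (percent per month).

From u* = s/(s+f): f = s·(1−u)/u.
f = 1.41 × (1 − 0.0243) / 0.0243 = 1.3757 / 0.0243 ≈ 56.6% per month.

Job-finding rate ≈ 56.6% per month.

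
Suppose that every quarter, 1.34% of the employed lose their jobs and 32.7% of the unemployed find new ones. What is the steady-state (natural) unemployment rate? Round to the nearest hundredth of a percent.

Steady-state unemployment rate ≈ 3.94%.

At steady state the flows balance: s·E = f·U, so U/(E+U) = s/(s+f).
u* = 1.34 / (1.34 + 32.7) = 1.34 / 34.04 = 3.94%.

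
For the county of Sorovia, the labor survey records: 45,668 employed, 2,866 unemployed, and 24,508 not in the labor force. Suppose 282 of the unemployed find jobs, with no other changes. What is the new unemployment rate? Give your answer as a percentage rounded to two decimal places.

Initially, labor force = 45,668 + 2,866 = 48,534, so u = 2,866/48,534 = 5.91%.
After the change, unemployed falls and employed rises by 282; labor force unchanged → E = 45,950, U = 2,584, labor force = 48,534.
New unemployment rate = 2,584 / 48,534 = 5.32%.

New unemployment rate ≈ 5.32%.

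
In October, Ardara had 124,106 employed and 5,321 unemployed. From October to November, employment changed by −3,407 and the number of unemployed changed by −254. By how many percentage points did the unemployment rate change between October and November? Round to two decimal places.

The unemployment rate changed by −0.08 percentage points.

October: labor force = 124,106 + 5,321 = 129,427; u = 5,321/129,427 = 4.11%.
November: labor force = 120,699 + 5,067 = 125,766; u = 5,067/125,766 = 4.03%.
Change = 4.03% − 4.11% = −0.08 pp.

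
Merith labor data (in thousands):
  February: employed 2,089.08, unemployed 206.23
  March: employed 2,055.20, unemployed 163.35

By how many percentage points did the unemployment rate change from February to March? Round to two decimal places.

February: labor force = 2,089.08 + 206.23 = 2,295.31; u = 206.23/2,295.31 = 8.98%.
March: labor force = 2,055.20 + 163.35 = 2,218.55; u = 163.35/2,218.55 = 7.36%.
Change = 7.36% − 8.98% = −1.62 pp.

The unemployment rate changed by −1.62 percentage points.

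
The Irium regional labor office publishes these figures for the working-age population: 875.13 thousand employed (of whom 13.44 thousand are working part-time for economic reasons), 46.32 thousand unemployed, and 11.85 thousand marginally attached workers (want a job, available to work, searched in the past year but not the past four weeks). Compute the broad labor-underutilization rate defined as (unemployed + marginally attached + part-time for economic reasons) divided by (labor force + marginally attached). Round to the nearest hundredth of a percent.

Labor force = 875.13 + 46.32 = 921.45 thousand.
Numerator = 46.32 + 11.85 + 13.44 = 71.61 thousand.
Denominator = 921.45 + 11.85 = 933.30 thousand.
Broad rate = 71.61 / 933.30 = 7.67%.

Broad underutilization rate ≈ 7.67%.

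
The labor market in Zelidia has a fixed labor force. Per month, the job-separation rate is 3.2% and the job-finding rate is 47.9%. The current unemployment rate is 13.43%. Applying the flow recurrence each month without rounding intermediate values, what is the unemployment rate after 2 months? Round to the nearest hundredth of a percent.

With a fixed labor force, u_{t+1} = u_t + s·(1−u_t) − f·u_t = u_t·(1−s−f) + s.
Here 1−s−f = 0.489 and s = 0.032.
u_1 = 0.134300 × 0.489 + 0.032 = 0.097673.
u_2 = 0.097673 × 0.489 + 0.032 = 0.079762.

Unemployment rate after two months ≈ 7.98%.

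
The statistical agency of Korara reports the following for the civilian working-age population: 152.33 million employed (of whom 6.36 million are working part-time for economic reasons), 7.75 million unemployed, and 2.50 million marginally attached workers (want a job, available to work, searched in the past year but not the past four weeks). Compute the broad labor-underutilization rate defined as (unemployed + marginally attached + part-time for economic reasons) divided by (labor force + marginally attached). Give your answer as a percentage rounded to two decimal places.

Broad underutilization rate ≈ 10.22%.

Labor force = 152.33 + 7.75 = 160.08 million.
Numerator = 7.75 + 2.50 + 6.36 = 16.61 million.
Denominator = 160.08 + 2.50 = 162.58 million.
Broad rate = 16.61 / 162.58 = 10.22%.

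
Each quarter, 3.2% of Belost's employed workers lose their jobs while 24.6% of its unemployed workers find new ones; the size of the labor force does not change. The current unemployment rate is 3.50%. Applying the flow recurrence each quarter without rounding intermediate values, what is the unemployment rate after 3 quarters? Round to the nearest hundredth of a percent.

Unemployment rate after three quarters ≈ 8.50%.

With a fixed labor force, u_{t+1} = u_t + s·(1−u_t) − f·u_t = u_t·(1−s−f) + s.
Here 1−s−f = 0.722 and s = 0.032.
u_1 = 0.035000 × 0.722 + 0.032 = 0.057270.
u_2 = 0.057270 × 0.722 + 0.032 = 0.073349.
u_3 = 0.073349 × 0.722 + 0.032 = 0.084958.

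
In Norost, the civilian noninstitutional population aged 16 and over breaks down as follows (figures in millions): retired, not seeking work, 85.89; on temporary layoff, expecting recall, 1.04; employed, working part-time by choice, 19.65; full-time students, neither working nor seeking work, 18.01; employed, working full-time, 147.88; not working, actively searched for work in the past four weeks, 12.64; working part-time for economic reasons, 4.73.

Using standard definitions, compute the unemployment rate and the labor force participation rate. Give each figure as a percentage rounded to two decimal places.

Employed = 19.65 + 147.88 + 4.73 = 172.26 million (anyone who worked, including part-time for economic reasons, counts as employed).
Unemployed = 1.04 + 12.64 = 13.68 million (jobless and actively searching, or on temporary layoff).
Labor force = 172.26 + 13.68 = 185.94 million.
Not in labor force = 85.89 + 18.01 = 103.90 million (those not working and not actively searching are outside the labor force).
Civilian working-age population = 185.94 + 103.90 = 289.84 million.
Unemployment rate = 13.68 / 185.94 = 7.36%.
Labor force participation rate = 185.94 / 289.84 = 64.15%.

Unemployment rate ≈ 7.36%; labor force participation rate ≈ 64.15%.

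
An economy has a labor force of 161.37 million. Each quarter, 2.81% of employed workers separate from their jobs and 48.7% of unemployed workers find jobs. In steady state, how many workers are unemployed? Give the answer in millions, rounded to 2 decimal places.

About 8.80 million are unemployed in steady state.

Steady-state unemployment rate u* = s/(s+f) = 2.81/(2.81+48.7) = 0.054553.
Unemployed = u* × labor force = 0.054553 × 161.37 ≈ 8.80 million.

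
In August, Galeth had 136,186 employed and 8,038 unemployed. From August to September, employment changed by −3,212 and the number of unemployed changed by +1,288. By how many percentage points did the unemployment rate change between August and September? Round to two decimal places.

August: labor force = 136,186 + 8,038 = 144,224; u = 8,038/144,224 = 5.57%.
September: labor force = 132,974 + 9,326 = 142,300; u = 9,326/142,300 = 6.55%.
Change = 6.55% − 5.57% = +0.98 pp.

The unemployment rate changed by +0.98 percentage points.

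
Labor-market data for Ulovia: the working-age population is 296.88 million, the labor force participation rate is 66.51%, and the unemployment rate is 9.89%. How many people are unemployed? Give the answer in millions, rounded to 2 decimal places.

About 19.53 million are unemployed.

Labor force = 0.6651 × 296.88 = 197.45 million.
Unemployed = 0.0989 × 197.45 ≈ 19.53 million.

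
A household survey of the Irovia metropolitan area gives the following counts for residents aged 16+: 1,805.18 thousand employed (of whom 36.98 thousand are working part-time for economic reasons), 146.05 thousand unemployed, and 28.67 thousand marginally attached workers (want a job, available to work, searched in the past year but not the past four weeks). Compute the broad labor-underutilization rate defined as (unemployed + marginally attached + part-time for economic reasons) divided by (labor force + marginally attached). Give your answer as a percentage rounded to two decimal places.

Broad underutilization rate ≈ 10.69%.

Labor force = 1,805.18 + 146.05 = 1,951.23 thousand.
Numerator = 146.05 + 28.67 + 36.98 = 211.70 thousand.
Denominator = 1,951.23 + 28.67 = 1,979.90 thousand.
Broad rate = 211.70 / 1,979.90 = 10.69%.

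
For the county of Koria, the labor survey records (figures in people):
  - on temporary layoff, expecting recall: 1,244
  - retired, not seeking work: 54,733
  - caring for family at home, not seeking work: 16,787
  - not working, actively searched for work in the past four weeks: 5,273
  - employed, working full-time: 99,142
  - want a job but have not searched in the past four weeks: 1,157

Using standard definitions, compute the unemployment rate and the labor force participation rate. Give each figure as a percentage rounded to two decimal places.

Unemployment rate ≈ 6.17%; labor force participation rate ≈ 59.25%.

Employed = 99,142.
Unemployed = 1,244 + 5,273 = 6,517 (jobless and actively searching, or on temporary layoff).
Labor force = 99,142 + 6,517 = 105,659.
Not in labor force = 54,733 + 16,787 + 1,157 = 72,677 (those not working and not actively searching are outside the labor force — including those who want a job but have given up searching).
Civilian working-age population = 105,659 + 72,677 = 178,336.
Unemployment rate = 6,517 / 105,659 = 6.17%.
Labor force participation rate = 105,659 / 178,336 = 59.25%.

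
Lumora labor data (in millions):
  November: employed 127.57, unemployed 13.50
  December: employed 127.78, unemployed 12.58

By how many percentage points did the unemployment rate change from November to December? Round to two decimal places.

The unemployment rate changed by −0.61 percentage points.

November: labor force = 127.57 + 13.50 = 141.07; u = 13.50/141.07 = 9.57%.
December: labor force = 127.78 + 12.58 = 140.36; u = 12.58/140.36 = 8.96%.
Change = 8.96% − 9.57% = −0.61 pp.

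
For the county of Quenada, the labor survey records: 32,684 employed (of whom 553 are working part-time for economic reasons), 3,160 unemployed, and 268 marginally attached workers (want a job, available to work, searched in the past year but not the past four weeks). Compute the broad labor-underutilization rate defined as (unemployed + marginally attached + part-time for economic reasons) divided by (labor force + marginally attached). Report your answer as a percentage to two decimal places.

Broad underutilization rate ≈ 11.02%.

Labor force = 32,684 + 3,160 = 35,844.
Numerator = 3,160 + 268 + 553 = 3,981.
Denominator = 35,844 + 268 = 36,112.
Broad rate = 3,981 / 36,112 = 11.02%.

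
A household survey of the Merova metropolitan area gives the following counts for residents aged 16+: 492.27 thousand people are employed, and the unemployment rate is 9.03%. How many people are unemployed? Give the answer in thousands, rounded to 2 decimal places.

About 48.86 thousand are unemployed.

Let U be the number unemployed. The labor force is E + U, and U/(E+U) = 0.0903.
So U = 0.0903 × 492.27 / (1 − 0.0903) = 44.4520 / 0.9097 ≈ 48.86 thousand.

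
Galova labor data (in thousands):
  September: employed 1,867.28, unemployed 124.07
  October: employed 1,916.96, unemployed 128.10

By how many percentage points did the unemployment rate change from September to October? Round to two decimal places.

September: labor force = 1,867.28 + 124.07 = 1,991.35; u = 124.07/1,991.35 = 6.23%.
October: labor force = 1,916.96 + 128.10 = 2,045.06; u = 128.10/2,045.06 = 6.26%.
Change = 6.26% − 6.23% = +0.03 pp.

The unemployment rate changed by +0.03 percentage points.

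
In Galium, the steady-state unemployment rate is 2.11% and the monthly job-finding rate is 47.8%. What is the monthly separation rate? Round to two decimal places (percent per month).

From u* = s/(s+f): s = u·f/(1−u).
s = 0.0211 × 47.8 / (1 − 0.0211) = 1.0086 / 0.9789 ≈ 1.03% per month.

Separation rate ≈ 1.03% per month.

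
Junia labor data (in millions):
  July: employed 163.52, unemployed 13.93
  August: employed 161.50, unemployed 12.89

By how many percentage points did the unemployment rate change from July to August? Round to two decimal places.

The unemployment rate changed by −0.46 percentage points.

July: labor force = 163.52 + 13.93 = 177.45; u = 13.93/177.45 = 7.85%.
August: labor force = 161.50 + 12.89 = 174.39; u = 12.89/174.39 = 7.39%.
Change = 7.39% − 7.85% = −0.46 pp.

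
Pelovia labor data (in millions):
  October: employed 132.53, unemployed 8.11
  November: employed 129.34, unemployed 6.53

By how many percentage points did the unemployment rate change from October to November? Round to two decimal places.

The unemployment rate changed by −0.96 percentage points.

October: labor force = 132.53 + 8.11 = 140.64; u = 8.11/140.64 = 5.77%.
November: labor force = 129.34 + 6.53 = 135.87; u = 6.53/135.87 = 4.81%.
Change = 4.81% − 5.77% = −0.96 pp.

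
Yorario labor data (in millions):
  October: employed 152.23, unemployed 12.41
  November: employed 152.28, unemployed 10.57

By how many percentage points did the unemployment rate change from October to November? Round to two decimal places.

The unemployment rate changed by −1.05 percentage points.

October: labor force = 152.23 + 12.41 = 164.64; u = 12.41/164.64 = 7.54%.
November: labor force = 152.28 + 10.57 = 162.85; u = 10.57/162.85 = 6.49%.
Change = 6.49% − 7.54% = −1.05 pp.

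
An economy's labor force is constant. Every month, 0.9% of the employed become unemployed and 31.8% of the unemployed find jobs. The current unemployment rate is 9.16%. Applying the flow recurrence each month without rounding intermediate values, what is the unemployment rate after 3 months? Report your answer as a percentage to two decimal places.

Unemployment rate after three months ≈ 4.71%.

With a fixed labor force, u_{t+1} = u_t + s·(1−u_t) − f·u_t = u_t·(1−s−f) + s.
Here 1−s−f = 0.673 and s = 0.009.
u_1 = 0.091600 × 0.673 + 0.009 = 0.070647.
u_2 = 0.070647 × 0.673 + 0.009 = 0.056545.
u_3 = 0.056545 × 0.673 + 0.009 = 0.047055.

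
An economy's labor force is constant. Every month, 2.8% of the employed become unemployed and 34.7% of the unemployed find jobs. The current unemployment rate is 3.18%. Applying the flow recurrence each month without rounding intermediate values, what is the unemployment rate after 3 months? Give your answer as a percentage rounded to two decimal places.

With a fixed labor force, u_{t+1} = u_t + s·(1−u_t) − f·u_t = u_t·(1−s−f) + s.
Here 1−s−f = 0.625 and s = 0.028.
u_1 = 0.031800 × 0.625 + 0.028 = 0.047875.
u_2 = 0.047875 × 0.625 + 0.028 = 0.057922.
u_3 = 0.057922 × 0.625 + 0.028 = 0.064201.

Unemployment rate after three months ≈ 6.42%.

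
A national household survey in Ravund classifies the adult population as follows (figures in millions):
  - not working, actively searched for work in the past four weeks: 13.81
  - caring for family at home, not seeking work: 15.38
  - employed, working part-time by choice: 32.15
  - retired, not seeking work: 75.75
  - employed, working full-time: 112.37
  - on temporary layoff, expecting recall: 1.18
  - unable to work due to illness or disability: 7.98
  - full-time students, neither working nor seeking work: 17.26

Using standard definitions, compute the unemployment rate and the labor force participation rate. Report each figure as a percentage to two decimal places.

Unemployment rate ≈ 9.40%; labor force participation rate ≈ 57.82%.

Employed = 32.15 + 112.37 = 144.52 million.
Unemployed = 13.81 + 1.18 = 14.99 million (jobless and actively searching, or on temporary layoff).
Labor force = 144.52 + 14.99 = 159.51 million.
Not in labor force = 15.38 + 75.75 + 7.98 + 17.26 = 116.37 million (those not working and not actively searching are outside the labor force).
Civilian working-age population = 159.51 + 116.37 = 275.88 million.
Unemployment rate = 14.99 / 159.51 = 9.40%.
Labor force participation rate = 159.51 / 275.88 = 57.82%.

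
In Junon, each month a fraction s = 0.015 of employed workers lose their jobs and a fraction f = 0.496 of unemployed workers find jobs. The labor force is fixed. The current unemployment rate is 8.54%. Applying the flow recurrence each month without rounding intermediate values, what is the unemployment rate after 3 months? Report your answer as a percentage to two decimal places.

With a fixed labor force, u_{t+1} = u_t + s·(1−u_t) − f·u_t = u_t·(1−s−f) + s.
Here 1−s−f = 0.489 and s = 0.015.
u_1 = 0.085400 × 0.489 + 0.015 = 0.056761.
u_2 = 0.056761 × 0.489 + 0.015 = 0.042756.
u_3 = 0.042756 × 0.489 + 0.015 = 0.035908.

Unemployment rate after three months ≈ 3.59%.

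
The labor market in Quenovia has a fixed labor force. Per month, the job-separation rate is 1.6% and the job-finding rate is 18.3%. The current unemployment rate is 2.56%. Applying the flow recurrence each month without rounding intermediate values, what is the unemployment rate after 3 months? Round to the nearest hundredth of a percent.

With a fixed labor force, u_{t+1} = u_t + s·(1−u_t) − f·u_t = u_t·(1−s−f) + s.
Here 1−s−f = 0.801 and s = 0.016.
u_1 = 0.025600 × 0.801 + 0.016 = 0.036506.
u_2 = 0.036506 × 0.801 + 0.016 = 0.045241.
u_3 = 0.045241 × 0.801 + 0.016 = 0.052238.

Unemployment rate after three months ≈ 5.22%.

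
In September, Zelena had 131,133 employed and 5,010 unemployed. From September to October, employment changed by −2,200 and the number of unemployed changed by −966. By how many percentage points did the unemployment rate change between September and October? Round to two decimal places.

September: labor force = 131,133 + 5,010 = 136,143; u = 5,010/136,143 = 3.68%.
October: labor force = 128,933 + 4,044 = 132,977; u = 4,044/132,977 = 3.04%.
Change = 3.04% − 3.68% = −0.64 pp.

The unemployment rate changed by −0.64 percentage points.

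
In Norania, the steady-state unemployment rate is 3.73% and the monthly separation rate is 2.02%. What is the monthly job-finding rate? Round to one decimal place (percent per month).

From u* = s/(s+f): f = s·(1−u)/u.
f = 2.02 × (1 − 0.0373) / 0.0373 = 1.9447 / 0.0373 ≈ 52.1% per month.

Job-finding rate ≈ 52.1% per month.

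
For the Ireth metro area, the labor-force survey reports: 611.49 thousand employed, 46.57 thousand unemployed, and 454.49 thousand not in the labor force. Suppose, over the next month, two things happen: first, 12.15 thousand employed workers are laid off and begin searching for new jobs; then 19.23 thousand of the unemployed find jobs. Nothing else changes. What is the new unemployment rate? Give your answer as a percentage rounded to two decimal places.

New unemployment rate ≈ 6.00%.

Initially, labor force = 611.49 + 46.57 = 658.06 thousand, so u = 46.57/658.06 = 7.08%.
After the first change, employed falls and unemployed rises by 12.15; labor force unchanged → E = 599.34, U = 58.72, labor force = 658.06 thousand.
After the second change, unemployed falls and employed rises by 19.23; labor force unchanged → E = 618.57, U = 39.49, labor force = 658.06 thousand.
New unemployment rate = 39.49 / 658.06 = 6.00%.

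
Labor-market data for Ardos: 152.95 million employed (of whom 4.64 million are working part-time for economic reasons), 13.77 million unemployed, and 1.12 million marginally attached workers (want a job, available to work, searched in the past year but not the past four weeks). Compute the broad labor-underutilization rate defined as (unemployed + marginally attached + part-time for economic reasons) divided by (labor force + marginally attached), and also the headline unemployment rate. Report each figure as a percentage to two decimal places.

Broad underutilization rate ≈ 11.64%; headline unemployment rate ≈ 8.26%.

Labor force = 152.95 + 13.77 = 166.72 million.
Numerator = 13.77 + 1.12 + 4.64 = 19.53 million.
Denominator = 166.72 + 1.12 = 167.84 million.
Broad rate = 19.53 / 167.84 = 11.64%.
Headline unemployment rate = 13.77 / 166.72 = 8.26%.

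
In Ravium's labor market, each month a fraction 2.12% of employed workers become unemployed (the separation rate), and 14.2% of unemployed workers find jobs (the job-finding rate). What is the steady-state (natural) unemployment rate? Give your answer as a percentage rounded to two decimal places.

Steady-state unemployment rate ≈ 12.99%.

At steady state the flows balance: s·E = f·U, so U/(E+U) = s/(s+f).
u* = 2.12 / (2.12 + 14.2) = 2.12 / 16.32 = 12.99%.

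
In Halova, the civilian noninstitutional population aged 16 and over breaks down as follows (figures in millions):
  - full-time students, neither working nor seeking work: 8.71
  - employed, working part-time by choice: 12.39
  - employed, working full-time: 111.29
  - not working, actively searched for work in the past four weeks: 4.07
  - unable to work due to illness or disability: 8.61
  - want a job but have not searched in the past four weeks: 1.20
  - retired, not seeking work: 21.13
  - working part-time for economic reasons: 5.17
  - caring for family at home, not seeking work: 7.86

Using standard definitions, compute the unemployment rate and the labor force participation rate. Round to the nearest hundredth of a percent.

Unemployment rate ≈ 3.06%; labor force participation rate ≈ 73.67%.

Employed = 12.39 + 111.29 + 5.17 = 128.85 million (anyone who worked, including part-time for economic reasons, counts as employed).
Unemployed = 4.07 million.
Labor force = 128.85 + 4.07 = 132.92 million.
Not in labor force = 8.71 + 8.61 + 1.20 + 21.13 + 7.86 = 47.51 million (those not working and not actively searching are outside the labor force — including those who want a job but have given up searching).
Civilian working-age population = 132.92 + 47.51 = 180.43 million.
Unemployment rate = 4.07 / 132.92 = 3.06%.
Labor force participation rate = 132.92 / 180.43 = 73.67%.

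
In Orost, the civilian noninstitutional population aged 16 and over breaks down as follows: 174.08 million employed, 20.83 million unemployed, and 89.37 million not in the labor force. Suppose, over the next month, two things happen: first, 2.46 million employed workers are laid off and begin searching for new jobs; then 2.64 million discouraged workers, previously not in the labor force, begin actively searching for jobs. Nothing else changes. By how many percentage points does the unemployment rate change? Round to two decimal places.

Initially, labor force = 174.08 + 20.83 = 194.91 million, so u = 20.83/194.91 = 10.69%.
After the first change, employed falls and unemployed rises by 2.46; labor force unchanged → E = 171.62, U = 23.29, labor force = 194.91 million.
After the second change, unemployed and labor force both rise by 2.64 → E = 171.62, U = 25.93, labor force = 197.55 million.
New unemployment rate = 25.93 / 197.55 = 13.13%.
Change = 13.13% − 10.69% = +2.44 percentage points.

The unemployment rate changes by +2.44 percentage points.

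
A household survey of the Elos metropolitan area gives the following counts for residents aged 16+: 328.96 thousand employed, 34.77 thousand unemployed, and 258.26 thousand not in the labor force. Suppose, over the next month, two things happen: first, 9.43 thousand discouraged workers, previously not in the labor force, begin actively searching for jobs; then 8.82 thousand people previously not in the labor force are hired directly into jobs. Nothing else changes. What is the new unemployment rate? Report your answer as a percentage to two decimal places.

New unemployment rate ≈ 11.57%.

Initially, labor force = 328.96 + 34.77 = 363.73 thousand, so u = 34.77/363.73 = 9.56%.
After the first change, unemployed and labor force both rise by 9.43 → E = 328.96, U = 44.20, labor force = 373.16 thousand.
After the second change, employed and labor force both rise by 8.82; unemployed unchanged → E = 337.78, U = 44.20, labor force = 381.98 thousand.
New unemployment rate = 44.20 / 381.98 = 11.57%.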